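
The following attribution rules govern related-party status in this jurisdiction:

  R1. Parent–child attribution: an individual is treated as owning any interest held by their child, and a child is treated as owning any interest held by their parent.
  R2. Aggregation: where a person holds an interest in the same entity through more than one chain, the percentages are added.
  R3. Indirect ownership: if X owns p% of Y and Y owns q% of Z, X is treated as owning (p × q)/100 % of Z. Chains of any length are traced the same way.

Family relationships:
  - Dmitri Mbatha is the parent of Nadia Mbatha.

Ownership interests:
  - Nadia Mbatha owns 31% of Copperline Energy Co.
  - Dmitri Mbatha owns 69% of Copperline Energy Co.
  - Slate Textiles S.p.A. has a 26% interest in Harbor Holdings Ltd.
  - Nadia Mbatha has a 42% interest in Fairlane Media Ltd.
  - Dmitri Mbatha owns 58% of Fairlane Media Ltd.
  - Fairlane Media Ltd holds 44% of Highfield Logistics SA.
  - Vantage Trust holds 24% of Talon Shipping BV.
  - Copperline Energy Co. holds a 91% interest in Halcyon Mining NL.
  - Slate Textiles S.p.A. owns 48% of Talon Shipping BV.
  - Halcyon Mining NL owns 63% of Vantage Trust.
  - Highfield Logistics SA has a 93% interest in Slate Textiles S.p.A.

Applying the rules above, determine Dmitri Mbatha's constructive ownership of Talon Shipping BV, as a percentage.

By parent–child attribution (R1), Dmitri Mbatha is treated as also owning Nadia Mbatha's interest in Copperline Energy Co, giving 69% + 31% = 100%.
By parent–child attribution (R1), Dmitri Mbatha is treated as also owning Nadia Mbatha's interest in Fairlane Media Ltd, giving 58% + 42% = 100%.
Chain via Copperline Energy Co. → Halcyon Mining NL → Vantage Trust (R3): 100% × 91% × 63% × 24% = 13.7592% of Talon Shipping BV.
Chain via Fairlane Media Ltd → Highfield Logistics SA → Slate Textiles S.p.A. (R3): 100% × 44% × 93% × 48% = 19.6416% of Talon Shipping BV.
Aggregating (R2): 13.7592% + 19.6416% = 33.4008%.

33.4008%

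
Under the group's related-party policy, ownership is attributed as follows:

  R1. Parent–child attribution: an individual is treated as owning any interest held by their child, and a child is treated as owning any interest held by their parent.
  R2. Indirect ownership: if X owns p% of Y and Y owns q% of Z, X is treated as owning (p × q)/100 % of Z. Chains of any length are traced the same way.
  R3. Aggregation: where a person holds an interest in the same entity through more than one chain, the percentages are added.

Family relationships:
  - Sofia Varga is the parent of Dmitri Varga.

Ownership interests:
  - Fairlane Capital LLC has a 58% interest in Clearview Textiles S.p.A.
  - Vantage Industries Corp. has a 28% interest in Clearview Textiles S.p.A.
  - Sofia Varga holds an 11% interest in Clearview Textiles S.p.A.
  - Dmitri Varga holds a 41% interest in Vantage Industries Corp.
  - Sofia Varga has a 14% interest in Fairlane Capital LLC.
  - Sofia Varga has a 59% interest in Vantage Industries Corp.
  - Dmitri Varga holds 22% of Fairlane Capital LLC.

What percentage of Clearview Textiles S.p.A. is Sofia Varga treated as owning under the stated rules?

59.88%

By parent–child attribution (R1), Sofia Varga is treated as also owning Dmitri Varga's interest in Vantage Industries Corp, giving 59% + 41% = 100%.
By parent–child attribution (R1), Sofia Varga is treated as also owning Dmitri Varga's interest in Fairlane Capital LLC, giving 14% + 22% = 36%.
Chain via Vantage Industries Corp. (R2): 100% × 28% = 28% of Clearview Textiles S.p.A.
Chain via Fairlane Capital LLC (R2): 36% × 58% = 20.88% of Clearview Textiles S.p.A.
Direct interest in Clearview Textiles S.p.A: 11%.
Aggregating (R3): 28% + 20.88% + 11% = 59.88%.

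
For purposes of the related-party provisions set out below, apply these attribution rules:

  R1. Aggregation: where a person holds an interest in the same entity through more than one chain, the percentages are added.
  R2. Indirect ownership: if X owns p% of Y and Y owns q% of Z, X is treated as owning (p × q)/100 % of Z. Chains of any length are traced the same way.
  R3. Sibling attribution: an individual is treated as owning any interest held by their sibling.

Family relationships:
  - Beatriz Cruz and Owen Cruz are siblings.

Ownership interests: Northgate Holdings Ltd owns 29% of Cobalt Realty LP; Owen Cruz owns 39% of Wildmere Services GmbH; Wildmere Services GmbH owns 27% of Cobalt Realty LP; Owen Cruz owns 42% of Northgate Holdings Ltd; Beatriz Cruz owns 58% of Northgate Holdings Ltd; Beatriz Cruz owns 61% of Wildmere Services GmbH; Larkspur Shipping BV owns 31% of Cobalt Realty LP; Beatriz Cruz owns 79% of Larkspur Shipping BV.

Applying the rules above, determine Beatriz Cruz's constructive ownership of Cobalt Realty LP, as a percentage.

80.49%

By sibling attribution (R3), Beatriz Cruz is treated as also owning Owen Cruz's interest in Northgate Holdings Ltd, giving 58% + 42% = 100%.
By sibling attribution (R3), Beatriz Cruz is treated as also owning Owen Cruz's interest in Wildmere Services GmbH, giving 61% + 39% = 100%.
Chain via Larkspur Shipping BV (R2): 79% × 31% = 24.49% of Cobalt Realty LP.
Chain via Northgate Holdings Ltd (R2): 100% × 29% = 29% of Cobalt Realty LP.
Chain via Wildmere Services GmbH (R2): 100% × 27% = 27% of Cobalt Realty LP.
Aggregating (R1): 24.49% + 29% + 27% = 80.49%.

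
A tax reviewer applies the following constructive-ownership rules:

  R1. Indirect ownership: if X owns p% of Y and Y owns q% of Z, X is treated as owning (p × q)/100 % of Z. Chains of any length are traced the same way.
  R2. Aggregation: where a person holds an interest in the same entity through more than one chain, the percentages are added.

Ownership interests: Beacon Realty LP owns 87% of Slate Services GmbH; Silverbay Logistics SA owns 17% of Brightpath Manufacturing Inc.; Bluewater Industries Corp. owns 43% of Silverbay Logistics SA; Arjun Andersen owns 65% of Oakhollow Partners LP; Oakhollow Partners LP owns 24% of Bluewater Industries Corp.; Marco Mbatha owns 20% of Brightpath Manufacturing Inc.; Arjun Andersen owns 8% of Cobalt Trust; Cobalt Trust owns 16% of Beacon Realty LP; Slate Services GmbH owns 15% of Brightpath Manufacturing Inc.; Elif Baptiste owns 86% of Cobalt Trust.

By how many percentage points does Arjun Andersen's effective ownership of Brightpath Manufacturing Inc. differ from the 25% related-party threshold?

Chain via Cobalt Trust → Beacon Realty LP → Slate Services GmbH (R1): 8% × 16% × 87% × 15% = 0.16704% of Brightpath Manufacturing Inc.
Chain via Oakhollow Partners LP → Bluewater Industries Corp. → Silverbay Logistics SA (R1): 65% × 24% × 43% × 17% = 1.14036% of Brightpath Manufacturing Inc.
Aggregating (R2): 0.16704% + 1.14036% = 1.3074%.
1.3074% falls short of the 25% threshold by 23.6926 percentage points.

23.6926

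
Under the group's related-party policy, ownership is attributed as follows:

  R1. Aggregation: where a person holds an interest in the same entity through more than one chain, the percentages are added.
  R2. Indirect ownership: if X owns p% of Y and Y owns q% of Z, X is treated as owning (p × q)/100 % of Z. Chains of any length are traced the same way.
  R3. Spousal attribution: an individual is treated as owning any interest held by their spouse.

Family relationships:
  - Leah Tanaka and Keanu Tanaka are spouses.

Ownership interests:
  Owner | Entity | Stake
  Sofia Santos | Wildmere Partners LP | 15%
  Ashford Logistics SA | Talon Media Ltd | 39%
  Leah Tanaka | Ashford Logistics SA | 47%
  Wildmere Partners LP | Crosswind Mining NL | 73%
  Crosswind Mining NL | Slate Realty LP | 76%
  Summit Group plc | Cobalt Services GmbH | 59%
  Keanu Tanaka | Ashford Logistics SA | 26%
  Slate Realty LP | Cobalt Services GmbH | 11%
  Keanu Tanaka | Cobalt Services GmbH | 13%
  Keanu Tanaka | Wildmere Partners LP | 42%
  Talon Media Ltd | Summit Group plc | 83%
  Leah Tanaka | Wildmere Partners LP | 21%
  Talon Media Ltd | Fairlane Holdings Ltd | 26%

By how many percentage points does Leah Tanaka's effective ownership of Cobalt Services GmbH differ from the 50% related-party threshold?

By spousal attribution (R3), Leah Tanaka is treated as also owning Keanu Tanaka's interest in Ashford Logistics SA, giving 47% + 26% = 73%.
By spousal attribution (R3), Leah Tanaka is treated as also owning Keanu Tanaka's interest in Wildmere Partners LP, giving 21% + 42% = 63%.
By spousal attribution (R3), Leah Tanaka is treated as owning Keanu Tanaka's 13% interest in Cobalt Services GmbH.
Chain via Ashford Logistics SA → Talon Media Ltd → Summit Group plc (R2): 73% × 39% × 83% × 59% = 13.941759% of Cobalt Services GmbH.
Chain via Wildmere Partners LP → Crosswind Mining NL → Slate Realty LP (R2): 63% × 73% × 76% × 11% = 3.844764% of Cobalt Services GmbH.
Direct interest in Cobalt Services GmbH: 13%.
Aggregating (R1): 13.941759% + 3.844764% + 13% = 30.786523%.
30.786523% falls short of the 50% threshold by 19.213477 percentage points.

19.213477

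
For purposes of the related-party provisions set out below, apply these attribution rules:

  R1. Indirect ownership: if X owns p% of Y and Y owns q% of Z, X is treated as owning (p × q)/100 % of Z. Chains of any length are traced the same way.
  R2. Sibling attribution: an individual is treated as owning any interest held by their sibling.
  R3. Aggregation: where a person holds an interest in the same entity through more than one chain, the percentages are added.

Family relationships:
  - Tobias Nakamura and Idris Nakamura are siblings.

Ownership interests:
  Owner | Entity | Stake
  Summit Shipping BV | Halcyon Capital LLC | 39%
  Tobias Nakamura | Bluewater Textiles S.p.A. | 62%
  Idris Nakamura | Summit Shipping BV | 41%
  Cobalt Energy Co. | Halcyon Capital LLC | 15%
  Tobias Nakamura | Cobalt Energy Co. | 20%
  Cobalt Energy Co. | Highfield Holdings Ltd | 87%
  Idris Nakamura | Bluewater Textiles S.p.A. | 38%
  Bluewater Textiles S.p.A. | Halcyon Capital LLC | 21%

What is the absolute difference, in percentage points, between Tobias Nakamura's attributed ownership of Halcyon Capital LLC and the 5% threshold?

34.99

By sibling attribution (R2), Tobias Nakamura is treated as also owning Idris Nakamura's interest in Bluewater Textiles S.p.A, giving 62% + 38% = 100%.
By sibling attribution (R2), Tobias Nakamura is treated as owning Idris Nakamura's 41% interest in Summit Shipping BV.
Chain via Bluewater Textiles S.p.A. (R1): 100% × 21% = 21% of Halcyon Capital LLC.
Chain via Cobalt Energy Co. (R1): 20% × 15% = 3% of Halcyon Capital LLC.
Chain via Summit Shipping BV (R1): 41% × 39% = 15.99% of Halcyon Capital LLC.
Aggregating (R3): 21% + 3% + 15.99% = 39.99%.
39.99% exceeds the 5% threshold by 34.99 percentage points.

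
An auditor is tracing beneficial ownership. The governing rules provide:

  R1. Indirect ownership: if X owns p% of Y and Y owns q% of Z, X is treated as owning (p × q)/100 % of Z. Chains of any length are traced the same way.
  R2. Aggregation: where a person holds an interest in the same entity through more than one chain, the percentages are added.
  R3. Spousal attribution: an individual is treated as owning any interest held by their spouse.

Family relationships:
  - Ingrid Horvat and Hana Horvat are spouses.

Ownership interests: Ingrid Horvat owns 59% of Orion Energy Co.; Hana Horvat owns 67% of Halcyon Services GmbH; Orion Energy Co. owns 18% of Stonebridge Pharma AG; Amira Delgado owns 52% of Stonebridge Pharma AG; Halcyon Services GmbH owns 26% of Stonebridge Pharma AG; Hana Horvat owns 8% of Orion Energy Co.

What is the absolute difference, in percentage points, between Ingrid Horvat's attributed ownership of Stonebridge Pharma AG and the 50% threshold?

20.52

By spousal attribution (R3), Ingrid Horvat is treated as also owning Hana Horvat's interest in Orion Energy Co, giving 59% + 8% = 67%.
By spousal attribution (R3), Ingrid Horvat is treated as owning Hana Horvat's 67% interest in Halcyon Services GmbH.
Chain via Orion Energy Co. (R1): 67% × 18% = 12.06% of Stonebridge Pharma AG.
Chain via Halcyon Services GmbH (R1): 67% × 26% = 17.42% of Stonebridge Pharma AG.
Aggregating (R2): 12.06% + 17.42% = 29.48%.
29.48% falls short of the 50% threshold by 20.52 percentage points.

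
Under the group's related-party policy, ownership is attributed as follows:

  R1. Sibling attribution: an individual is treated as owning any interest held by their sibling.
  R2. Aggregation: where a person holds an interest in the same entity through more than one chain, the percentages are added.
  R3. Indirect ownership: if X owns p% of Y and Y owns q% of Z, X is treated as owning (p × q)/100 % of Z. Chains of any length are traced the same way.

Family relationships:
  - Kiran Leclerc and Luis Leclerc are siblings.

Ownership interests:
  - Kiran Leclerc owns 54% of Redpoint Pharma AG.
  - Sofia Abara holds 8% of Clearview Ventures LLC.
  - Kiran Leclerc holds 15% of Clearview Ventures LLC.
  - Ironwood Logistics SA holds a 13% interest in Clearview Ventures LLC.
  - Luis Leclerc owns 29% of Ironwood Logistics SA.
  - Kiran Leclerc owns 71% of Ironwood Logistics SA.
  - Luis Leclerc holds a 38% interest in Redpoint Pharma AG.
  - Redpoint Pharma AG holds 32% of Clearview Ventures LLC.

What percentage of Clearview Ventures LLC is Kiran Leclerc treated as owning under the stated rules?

57.44%

By sibling attribution (R1), Kiran Leclerc is treated as also owning Luis Leclerc's interest in Ironwood Logistics SA, giving 71% + 29% = 100%.
By sibling attribution (R1), Kiran Leclerc is treated as also owning Luis Leclerc's interest in Redpoint Pharma AG, giving 54% + 38% = 92%.
Chain via Ironwood Logistics SA (R3): 100% × 13% = 13% of Clearview Ventures LLC.
Chain via Redpoint Pharma AG (R3): 92% × 32% = 29.44% of Clearview Ventures LLC.
Direct interest in Clearview Ventures LLC: 15%.
Aggregating (R2): 13% + 29.44% + 15% = 57.44%.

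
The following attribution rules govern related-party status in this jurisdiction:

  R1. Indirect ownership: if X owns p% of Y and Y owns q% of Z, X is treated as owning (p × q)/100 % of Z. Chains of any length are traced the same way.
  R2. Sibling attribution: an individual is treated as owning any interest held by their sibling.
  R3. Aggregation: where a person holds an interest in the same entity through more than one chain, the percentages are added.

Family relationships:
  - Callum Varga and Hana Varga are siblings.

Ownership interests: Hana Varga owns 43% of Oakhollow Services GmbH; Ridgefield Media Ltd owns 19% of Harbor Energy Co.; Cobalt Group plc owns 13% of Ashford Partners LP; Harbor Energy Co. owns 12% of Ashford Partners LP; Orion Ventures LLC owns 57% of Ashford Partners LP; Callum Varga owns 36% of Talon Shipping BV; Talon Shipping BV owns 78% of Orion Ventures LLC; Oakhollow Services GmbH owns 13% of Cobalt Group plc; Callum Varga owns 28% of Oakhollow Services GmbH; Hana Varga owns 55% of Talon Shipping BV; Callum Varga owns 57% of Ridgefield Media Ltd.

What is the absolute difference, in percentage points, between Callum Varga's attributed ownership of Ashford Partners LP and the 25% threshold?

By sibling attribution (R2), Callum Varga is treated as also owning Hana Varga's interest in Oakhollow Services GmbH, giving 28% + 43% = 71%.
By sibling attribution (R2), Callum Varga is treated as also owning Hana Varga's interest in Talon Shipping BV, giving 36% + 55% = 91%.
Chain via Oakhollow Services GmbH → Cobalt Group plc (R1): 71% × 13% × 13% = 1.1999% of Ashford Partners LP.
Chain via Ridgefield Media Ltd → Harbor Energy Co. (R1): 57% × 19% × 12% = 1.2996% of Ashford Partners LP.
Chain via Talon Shipping BV → Orion Ventures LLC (R1): 91% × 78% × 57% = 40.4586% of Ashford Partners LP.
Aggregating (R3): 1.1999% + 1.2996% + 40.4586% = 42.9581%.
42.9581% exceeds the 25% threshold by 17.9581 percentage points.

17.9581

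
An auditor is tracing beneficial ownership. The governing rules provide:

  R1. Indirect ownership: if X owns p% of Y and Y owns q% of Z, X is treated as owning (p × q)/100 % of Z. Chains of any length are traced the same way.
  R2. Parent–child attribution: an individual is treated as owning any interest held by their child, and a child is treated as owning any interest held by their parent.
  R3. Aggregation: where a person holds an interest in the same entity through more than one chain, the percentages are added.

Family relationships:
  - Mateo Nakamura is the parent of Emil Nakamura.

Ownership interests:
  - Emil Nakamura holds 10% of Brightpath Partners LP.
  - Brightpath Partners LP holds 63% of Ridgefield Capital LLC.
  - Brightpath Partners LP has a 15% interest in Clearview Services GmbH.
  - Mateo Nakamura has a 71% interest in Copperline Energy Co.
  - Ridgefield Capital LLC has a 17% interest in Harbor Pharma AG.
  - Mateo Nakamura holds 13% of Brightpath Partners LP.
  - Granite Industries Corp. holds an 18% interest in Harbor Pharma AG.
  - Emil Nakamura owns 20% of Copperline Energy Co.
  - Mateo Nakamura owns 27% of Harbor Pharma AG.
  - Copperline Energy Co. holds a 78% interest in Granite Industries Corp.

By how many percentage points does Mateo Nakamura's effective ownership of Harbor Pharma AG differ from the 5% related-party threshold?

37.2397

By parent–child attribution (R2), Mateo Nakamura is treated as also owning Emil Nakamura's interest in Copperline Energy Co, giving 71% + 20% = 91%.
By parent–child attribution (R2), Mateo Nakamura is treated as also owning Emil Nakamura's interest in Brightpath Partners LP, giving 13% + 10% = 23%.
Chain via Copperline Energy Co. → Granite Industries Corp. (R1): 91% × 78% × 18% = 12.7764% of Harbor Pharma AG.
Chain via Brightpath Partners LP → Ridgefield Capital LLC (R1): 23% × 63% × 17% = 2.4633% of Harbor Pharma AG.
Direct interest in Harbor Pharma AG: 27%.
Aggregating (R3): 12.7764% + 2.4633% + 27% = 42.2397%.
42.2397% exceeds the 5% threshold by 37.2397 percentage points.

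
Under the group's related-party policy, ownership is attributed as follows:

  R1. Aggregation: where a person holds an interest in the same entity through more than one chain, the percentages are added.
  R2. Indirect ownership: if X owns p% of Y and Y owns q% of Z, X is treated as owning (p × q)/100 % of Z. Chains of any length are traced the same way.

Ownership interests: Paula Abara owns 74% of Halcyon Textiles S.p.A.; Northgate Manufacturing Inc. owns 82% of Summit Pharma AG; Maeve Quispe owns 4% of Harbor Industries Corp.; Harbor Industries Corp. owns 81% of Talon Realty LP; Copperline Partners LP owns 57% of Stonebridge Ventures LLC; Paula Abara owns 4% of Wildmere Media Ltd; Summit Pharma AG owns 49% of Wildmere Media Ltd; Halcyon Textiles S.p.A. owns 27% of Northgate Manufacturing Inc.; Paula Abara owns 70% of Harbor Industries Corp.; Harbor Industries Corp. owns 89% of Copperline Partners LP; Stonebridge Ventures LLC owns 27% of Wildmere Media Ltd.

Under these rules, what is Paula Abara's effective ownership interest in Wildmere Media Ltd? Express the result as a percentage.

21.615934%

Chain via Halcyon Textiles S.p.A. → Northgate Manufacturing Inc. → Summit Pharma AG (R2): 74% × 27% × 82% × 49% = 8.027964% of Wildmere Media Ltd.
Chain via Harbor Industries Corp. → Copperline Partners LP → Stonebridge Ventures LLC (R2): 70% × 89% × 57% × 27% = 9.58797% of Wildmere Media Ltd.
Direct interest in Wildmere Media Ltd: 4%.
Aggregating (R1): 8.027964% + 9.58797% + 4% = 21.615934%.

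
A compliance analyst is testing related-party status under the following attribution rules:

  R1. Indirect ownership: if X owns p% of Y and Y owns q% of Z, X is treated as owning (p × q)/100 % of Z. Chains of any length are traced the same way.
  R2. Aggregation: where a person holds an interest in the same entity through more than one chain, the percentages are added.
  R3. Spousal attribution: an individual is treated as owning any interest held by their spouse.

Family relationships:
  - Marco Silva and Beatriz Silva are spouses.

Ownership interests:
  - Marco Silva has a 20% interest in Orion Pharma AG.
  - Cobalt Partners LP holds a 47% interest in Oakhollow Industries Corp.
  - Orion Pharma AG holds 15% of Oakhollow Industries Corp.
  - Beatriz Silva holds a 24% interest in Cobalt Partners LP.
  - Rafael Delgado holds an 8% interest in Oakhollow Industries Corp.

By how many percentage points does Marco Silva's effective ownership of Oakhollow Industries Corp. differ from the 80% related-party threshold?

By spousal attribution (R3), Marco Silva is treated as owning Beatriz Silva's 24% interest in Cobalt Partners LP.
Chain via Orion Pharma AG (R1): 20% × 15% = 3% of Oakhollow Industries Corp.
Chain via Cobalt Partners LP (R1): 24% × 47% = 11.28% of Oakhollow Industries Corp.
Aggregating (R2): 3% + 11.28% = 14.28%.
14.28% falls short of the 80% threshold by 65.72 percentage points.

65.72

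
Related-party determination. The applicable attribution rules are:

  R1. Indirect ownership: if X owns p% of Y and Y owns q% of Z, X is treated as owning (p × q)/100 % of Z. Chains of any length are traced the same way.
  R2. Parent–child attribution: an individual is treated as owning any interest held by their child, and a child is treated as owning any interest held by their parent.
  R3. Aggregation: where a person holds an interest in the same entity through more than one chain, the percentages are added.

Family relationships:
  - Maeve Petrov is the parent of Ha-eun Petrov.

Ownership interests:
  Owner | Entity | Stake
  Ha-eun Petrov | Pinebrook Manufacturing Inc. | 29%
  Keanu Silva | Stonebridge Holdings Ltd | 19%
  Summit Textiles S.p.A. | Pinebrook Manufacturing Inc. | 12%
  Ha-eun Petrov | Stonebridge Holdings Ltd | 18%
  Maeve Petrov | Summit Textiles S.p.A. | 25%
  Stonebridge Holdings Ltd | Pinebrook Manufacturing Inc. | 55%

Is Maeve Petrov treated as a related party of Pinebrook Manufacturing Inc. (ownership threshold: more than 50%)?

No

By parent–child attribution (R2), Maeve Petrov is treated as owning Ha-eun Petrov's 18% interest in Stonebridge Holdings Ltd.
By parent–child attribution (R2), Maeve Petrov is treated as owning Ha-eun Petrov's 29% interest in Pinebrook Manufacturing Inc.
Chain via Summit Textiles S.p.A. (R1): 25% × 12% = 3% of Pinebrook Manufacturing Inc.
Chain via Stonebridge Holdings Ltd (R1): 18% × 55% = 9.9% of Pinebrook Manufacturing Inc.
Direct interest in Pinebrook Manufacturing Inc: 29%.
Aggregating (R3): 3% + 9.9% + 29% = 41.9%.
41.9% does not exceed the 50% threshold, so Maeve is not a related party to Pinebrook Manufacturing Inc.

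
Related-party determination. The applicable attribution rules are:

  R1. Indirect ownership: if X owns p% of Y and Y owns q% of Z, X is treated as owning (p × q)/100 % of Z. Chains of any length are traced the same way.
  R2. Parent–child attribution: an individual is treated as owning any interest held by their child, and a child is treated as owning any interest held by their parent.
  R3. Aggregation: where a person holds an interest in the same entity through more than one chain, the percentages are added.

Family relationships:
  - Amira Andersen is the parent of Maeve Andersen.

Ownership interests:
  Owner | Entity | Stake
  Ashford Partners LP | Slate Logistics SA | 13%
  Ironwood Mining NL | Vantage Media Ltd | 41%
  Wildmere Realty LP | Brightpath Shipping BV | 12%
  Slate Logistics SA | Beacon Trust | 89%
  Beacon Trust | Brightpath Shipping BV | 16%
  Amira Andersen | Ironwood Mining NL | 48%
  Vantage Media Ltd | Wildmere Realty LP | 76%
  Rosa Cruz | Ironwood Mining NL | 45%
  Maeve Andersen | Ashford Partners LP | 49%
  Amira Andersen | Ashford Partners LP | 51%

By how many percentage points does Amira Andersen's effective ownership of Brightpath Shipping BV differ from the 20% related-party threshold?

By parent–child attribution (R2), Amira Andersen is treated as also owning Maeve Andersen's interest in Ashford Partners LP, giving 51% + 49% = 100%.
Chain via Ironwood Mining NL → Vantage Media Ltd → Wildmere Realty LP (R1): 48% × 41% × 76% × 12% = 1.794816% of Brightpath Shipping BV.
Chain via Ashford Partners LP → Slate Logistics SA → Beacon Trust (R1): 100% × 13% × 89% × 16% = 1.8512% of Brightpath Shipping BV.
Aggregating (R3): 1.794816% + 1.8512% = 3.646016%.
3.646016% falls short of the 20% threshold by 16.353984 percentage points.

16.353984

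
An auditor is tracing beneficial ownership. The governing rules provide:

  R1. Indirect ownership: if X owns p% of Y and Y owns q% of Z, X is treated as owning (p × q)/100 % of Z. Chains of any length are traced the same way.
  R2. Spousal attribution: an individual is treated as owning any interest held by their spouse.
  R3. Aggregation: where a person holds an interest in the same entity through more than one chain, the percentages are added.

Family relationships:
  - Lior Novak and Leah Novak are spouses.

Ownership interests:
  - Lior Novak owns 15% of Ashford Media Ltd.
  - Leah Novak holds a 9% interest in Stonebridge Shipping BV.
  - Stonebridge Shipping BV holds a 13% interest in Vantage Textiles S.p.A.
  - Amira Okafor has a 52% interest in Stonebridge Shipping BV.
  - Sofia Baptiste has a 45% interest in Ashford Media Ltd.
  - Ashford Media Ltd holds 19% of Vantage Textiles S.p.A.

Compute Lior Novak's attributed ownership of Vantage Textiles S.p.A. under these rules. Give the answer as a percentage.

By spousal attribution (R2), Lior Novak is treated as owning Leah Novak's 9% interest in Stonebridge Shipping BV.
Chain via Ashford Media Ltd (R1): 15% × 19% = 2.85% of Vantage Textiles S.p.A.
Chain via Stonebridge Shipping BV (R1): 9% × 13% = 1.17% of Vantage Textiles S.p.A.
Aggregating (R3): 2.85% + 1.17% = 4.02%.

4.02%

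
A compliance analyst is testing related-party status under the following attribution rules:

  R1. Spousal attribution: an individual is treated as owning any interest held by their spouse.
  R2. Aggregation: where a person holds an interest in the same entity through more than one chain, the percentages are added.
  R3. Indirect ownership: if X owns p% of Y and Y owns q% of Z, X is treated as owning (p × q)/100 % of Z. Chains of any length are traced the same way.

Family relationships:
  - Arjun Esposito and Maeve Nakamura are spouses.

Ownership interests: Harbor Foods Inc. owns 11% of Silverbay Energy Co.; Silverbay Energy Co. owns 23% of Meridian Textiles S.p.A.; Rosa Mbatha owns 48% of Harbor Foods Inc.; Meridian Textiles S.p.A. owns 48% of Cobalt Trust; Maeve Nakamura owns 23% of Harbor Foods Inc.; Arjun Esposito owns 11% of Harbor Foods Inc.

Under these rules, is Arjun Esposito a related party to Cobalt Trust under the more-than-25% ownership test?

No

By spousal attribution (R1), Arjun Esposito is treated as also owning Maeve Nakamura's interest in Harbor Foods Inc, giving 11% + 23% = 34%.
Chain via Harbor Foods Inc. → Silverbay Energy Co. → Meridian Textiles S.p.A. (R3): 34% × 11% × 23% × 48% = 0.412896% of Cobalt Trust.
0.412896% does not exceed the 25% threshold, so Arjun is not a related party to Cobalt Trust.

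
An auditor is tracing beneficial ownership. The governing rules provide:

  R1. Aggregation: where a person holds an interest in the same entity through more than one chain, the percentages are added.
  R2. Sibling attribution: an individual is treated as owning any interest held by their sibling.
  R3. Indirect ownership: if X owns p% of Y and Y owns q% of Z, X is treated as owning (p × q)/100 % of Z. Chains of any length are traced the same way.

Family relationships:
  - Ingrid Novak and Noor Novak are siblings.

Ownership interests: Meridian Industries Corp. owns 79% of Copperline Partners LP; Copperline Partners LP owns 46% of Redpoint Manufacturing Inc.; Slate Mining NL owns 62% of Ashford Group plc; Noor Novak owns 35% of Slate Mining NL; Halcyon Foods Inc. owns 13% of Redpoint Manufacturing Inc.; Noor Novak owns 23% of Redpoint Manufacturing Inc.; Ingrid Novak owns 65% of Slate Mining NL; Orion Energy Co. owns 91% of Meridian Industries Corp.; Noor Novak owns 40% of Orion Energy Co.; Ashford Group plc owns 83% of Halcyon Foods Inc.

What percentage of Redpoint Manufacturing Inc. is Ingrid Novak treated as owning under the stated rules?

42.91756%

By sibling attribution (R2), Ingrid Novak is treated as also owning Noor Novak's interest in Slate Mining NL, giving 65% + 35% = 100%.
By sibling attribution (R2), Ingrid Novak is treated as owning Noor Novak's 40% interest in Orion Energy Co.
By sibling attribution (R2), Ingrid Novak is treated as owning Noor Novak's 23% interest in Redpoint Manufacturing Inc.
Chain via Slate Mining NL → Ashford Group plc → Halcyon Foods Inc. (R3): 100% × 62% × 83% × 13% = 6.6898% of Redpoint Manufacturing Inc.
Chain via Orion Energy Co. → Meridian Industries Corp. → Copperline Partners LP (R3): 40% × 91% × 79% × 46% = 13.22776% of Redpoint Manufacturing Inc.
Direct interest in Redpoint Manufacturing Inc: 23%.
Aggregating (R1): 6.6898% + 13.22776% + 23% = 42.91756%.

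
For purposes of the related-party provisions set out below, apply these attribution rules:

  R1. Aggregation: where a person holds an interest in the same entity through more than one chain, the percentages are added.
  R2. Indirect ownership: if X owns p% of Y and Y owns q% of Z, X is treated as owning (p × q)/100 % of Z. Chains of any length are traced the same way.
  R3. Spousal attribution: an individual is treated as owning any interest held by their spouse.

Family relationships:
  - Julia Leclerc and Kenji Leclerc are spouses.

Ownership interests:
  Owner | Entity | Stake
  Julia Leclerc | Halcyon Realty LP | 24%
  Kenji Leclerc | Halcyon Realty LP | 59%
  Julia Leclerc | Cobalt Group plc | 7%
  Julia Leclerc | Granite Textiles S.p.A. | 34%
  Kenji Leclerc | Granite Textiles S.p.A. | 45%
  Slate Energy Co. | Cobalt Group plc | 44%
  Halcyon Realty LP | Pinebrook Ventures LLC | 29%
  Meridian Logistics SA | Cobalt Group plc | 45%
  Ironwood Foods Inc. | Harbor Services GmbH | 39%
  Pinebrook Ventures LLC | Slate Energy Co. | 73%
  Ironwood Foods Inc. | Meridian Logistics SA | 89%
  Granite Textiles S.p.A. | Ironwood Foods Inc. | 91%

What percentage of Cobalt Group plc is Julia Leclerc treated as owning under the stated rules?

43.523229%

By spousal attribution (R3), Julia Leclerc is treated as also owning Kenji Leclerc's interest in Granite Textiles S.p.A, giving 34% + 45% = 79%.
By spousal attribution (R3), Julia Leclerc is treated as also owning Kenji Leclerc's interest in Halcyon Realty LP, giving 24% + 59% = 83%.
Chain via Granite Textiles S.p.A. → Ironwood Foods Inc. → Meridian Logistics SA (R2): 79% × 91% × 89% × 45% = 28.791945% of Cobalt Group plc.
Chain via Halcyon Realty LP → Pinebrook Ventures LLC → Slate Energy Co. (R2): 83% × 29% × 73% × 44% = 7.731284% of Cobalt Group plc.
Direct interest in Cobalt Group plc: 7%.
Aggregating (R1): 28.791945% + 7.731284% + 7% = 43.523229%.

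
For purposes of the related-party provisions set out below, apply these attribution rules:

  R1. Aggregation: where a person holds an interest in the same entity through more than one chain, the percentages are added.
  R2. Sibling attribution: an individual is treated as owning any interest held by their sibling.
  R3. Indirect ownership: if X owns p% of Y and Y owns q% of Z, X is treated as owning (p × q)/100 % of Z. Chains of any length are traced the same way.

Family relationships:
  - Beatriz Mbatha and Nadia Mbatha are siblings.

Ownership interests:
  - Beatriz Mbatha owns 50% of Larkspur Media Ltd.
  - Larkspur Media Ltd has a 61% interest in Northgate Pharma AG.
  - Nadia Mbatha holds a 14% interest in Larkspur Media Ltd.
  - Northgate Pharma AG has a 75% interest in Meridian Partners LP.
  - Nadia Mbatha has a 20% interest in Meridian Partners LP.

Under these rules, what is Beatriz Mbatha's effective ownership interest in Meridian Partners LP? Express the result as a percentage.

49.28%

By sibling attribution (R2), Beatriz Mbatha is treated as also owning Nadia Mbatha's interest in Larkspur Media Ltd, giving 50% + 14% = 64%.
By sibling attribution (R2), Beatriz Mbatha is treated as owning Nadia Mbatha's 20% interest in Meridian Partners LP.
Chain via Larkspur Media Ltd → Northgate Pharma AG (R3): 64% × 61% × 75% = 29.28% of Meridian Partners LP.
Direct interest in Meridian Partners LP: 20%.
Aggregating (R1): 29.28% + 20% = 49.28%.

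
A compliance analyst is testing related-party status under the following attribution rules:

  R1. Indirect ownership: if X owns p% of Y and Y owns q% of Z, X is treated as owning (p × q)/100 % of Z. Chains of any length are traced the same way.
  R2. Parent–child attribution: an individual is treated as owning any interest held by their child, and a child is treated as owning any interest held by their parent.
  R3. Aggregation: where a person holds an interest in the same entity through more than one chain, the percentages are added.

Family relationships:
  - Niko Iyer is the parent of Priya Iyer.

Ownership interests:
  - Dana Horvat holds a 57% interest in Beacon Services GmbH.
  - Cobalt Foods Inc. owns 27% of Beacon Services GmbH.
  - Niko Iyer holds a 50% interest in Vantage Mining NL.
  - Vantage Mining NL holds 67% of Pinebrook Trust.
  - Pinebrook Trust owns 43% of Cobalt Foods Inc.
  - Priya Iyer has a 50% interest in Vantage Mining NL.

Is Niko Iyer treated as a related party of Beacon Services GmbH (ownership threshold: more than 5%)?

Yes

By parent–child attribution (R2), Niko Iyer is treated as also owning Priya Iyer's interest in Vantage Mining NL, giving 50% + 50% = 100%.
Chain via Vantage Mining NL → Pinebrook Trust → Cobalt Foods Inc. (R1): 100% × 67% × 43% × 27% = 7.7787% of Beacon Services GmbH.
7.7787% exceeds the 5% threshold, so Niko is a related party to Beacon Services GmbH.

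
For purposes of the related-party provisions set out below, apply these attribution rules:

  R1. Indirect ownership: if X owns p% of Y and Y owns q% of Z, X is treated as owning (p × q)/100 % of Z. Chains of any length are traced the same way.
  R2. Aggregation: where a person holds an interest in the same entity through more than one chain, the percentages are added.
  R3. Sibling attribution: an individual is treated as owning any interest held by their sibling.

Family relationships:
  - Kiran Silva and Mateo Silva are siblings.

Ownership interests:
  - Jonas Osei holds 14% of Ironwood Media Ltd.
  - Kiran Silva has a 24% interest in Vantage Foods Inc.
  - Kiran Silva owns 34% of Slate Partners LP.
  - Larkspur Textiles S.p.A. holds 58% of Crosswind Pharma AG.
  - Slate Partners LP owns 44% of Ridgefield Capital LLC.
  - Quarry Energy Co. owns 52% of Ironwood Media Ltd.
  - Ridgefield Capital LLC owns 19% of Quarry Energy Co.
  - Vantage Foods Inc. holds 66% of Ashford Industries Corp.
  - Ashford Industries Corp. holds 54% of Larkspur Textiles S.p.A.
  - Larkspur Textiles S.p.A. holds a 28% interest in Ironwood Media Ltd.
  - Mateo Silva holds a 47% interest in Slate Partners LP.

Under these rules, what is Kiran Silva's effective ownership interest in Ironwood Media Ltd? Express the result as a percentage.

5.91624%

By sibling attribution (R3), Kiran Silva is treated as also owning Mateo Silva's interest in Slate Partners LP, giving 34% + 47% = 81%.
Chain via Slate Partners LP → Ridgefield Capital LLC → Quarry Energy Co. (R1): 81% × 44% × 19% × 52% = 3.521232% of Ironwood Media Ltd.
Chain via Vantage Foods Inc. → Ashford Industries Corp. → Larkspur Textiles S.p.A. (R1): 24% × 66% × 54% × 28% = 2.395008% of Ironwood Media Ltd.
Aggregating (R2): 3.521232% + 2.395008% = 5.91624%.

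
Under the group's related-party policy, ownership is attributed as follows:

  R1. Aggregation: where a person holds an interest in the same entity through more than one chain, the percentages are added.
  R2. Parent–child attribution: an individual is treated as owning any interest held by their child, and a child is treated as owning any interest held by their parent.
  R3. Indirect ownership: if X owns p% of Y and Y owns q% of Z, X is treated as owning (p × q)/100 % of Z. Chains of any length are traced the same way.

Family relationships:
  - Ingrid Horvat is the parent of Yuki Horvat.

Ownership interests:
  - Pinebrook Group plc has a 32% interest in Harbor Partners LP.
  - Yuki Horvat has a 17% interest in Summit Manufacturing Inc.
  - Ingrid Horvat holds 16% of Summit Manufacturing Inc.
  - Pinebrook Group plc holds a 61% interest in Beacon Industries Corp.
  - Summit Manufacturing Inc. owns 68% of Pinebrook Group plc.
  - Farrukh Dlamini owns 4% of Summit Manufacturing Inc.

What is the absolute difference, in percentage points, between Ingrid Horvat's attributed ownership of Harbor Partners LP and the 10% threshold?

2.8192

By parent–child attribution (R2), Ingrid Horvat is treated as also owning Yuki Horvat's interest in Summit Manufacturing Inc, giving 16% + 17% = 33%.
Chain via Summit Manufacturing Inc. → Pinebrook Group plc (R3): 33% × 68% × 32% = 7.1808% of Harbor Partners LP.
7.1808% falls short of the 10% threshold by 2.8192 percentage points.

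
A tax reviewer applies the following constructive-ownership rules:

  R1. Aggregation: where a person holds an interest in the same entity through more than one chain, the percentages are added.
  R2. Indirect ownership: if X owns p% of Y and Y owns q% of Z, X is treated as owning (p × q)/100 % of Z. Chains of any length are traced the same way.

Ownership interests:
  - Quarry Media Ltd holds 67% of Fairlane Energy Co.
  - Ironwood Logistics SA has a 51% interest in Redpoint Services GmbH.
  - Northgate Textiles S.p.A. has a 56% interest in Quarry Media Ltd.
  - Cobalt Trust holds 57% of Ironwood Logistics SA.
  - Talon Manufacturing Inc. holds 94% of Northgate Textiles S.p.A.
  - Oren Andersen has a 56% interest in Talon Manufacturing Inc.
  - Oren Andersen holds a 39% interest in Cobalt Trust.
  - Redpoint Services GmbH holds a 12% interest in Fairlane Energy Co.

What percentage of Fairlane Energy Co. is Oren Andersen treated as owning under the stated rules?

21.111004%

Chain via Talon Manufacturing Inc. → Northgate Textiles S.p.A. → Quarry Media Ltd (R2): 56% × 94% × 56% × 67% = 19.750528% of Fairlane Energy Co.
Chain via Cobalt Trust → Ironwood Logistics SA → Redpoint Services GmbH (R2): 39% × 57% × 51% × 12% = 1.360476% of Fairlane Energy Co.
Aggregating (R1): 19.750528% + 1.360476% = 21.111004%.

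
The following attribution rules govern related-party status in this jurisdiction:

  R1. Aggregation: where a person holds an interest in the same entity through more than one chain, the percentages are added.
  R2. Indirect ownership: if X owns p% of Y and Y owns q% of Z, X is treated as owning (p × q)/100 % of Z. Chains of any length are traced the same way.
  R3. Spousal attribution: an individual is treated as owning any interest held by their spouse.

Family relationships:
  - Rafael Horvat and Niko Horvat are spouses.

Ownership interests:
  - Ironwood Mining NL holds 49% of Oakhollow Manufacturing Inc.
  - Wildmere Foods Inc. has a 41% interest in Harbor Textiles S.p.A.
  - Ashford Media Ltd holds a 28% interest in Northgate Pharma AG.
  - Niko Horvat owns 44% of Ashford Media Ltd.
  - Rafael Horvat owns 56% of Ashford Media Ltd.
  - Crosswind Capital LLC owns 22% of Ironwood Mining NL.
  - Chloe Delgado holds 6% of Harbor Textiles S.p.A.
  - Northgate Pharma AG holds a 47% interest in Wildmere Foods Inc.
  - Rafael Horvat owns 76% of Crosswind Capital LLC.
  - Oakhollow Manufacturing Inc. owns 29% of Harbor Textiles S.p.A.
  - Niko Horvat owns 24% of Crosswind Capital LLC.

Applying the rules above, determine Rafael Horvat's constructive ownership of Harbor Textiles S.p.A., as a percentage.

8.5218%

By spousal attribution (R3), Rafael Horvat is treated as also owning Niko Horvat's interest in Crosswind Capital LLC, giving 76% + 24% = 100%.
By spousal attribution (R3), Rafael Horvat is treated as also owning Niko Horvat's interest in Ashford Media Ltd, giving 56% + 44% = 100%.
Chain via Crosswind Capital LLC → Ironwood Mining NL → Oakhollow Manufacturing Inc. (R2): 100% × 22% × 49% × 29% = 3.1262% of Harbor Textiles S.p.A.
Chain via Ashford Media Ltd → Northgate Pharma AG → Wildmere Foods Inc. (R2): 100% × 28% × 47% × 41% = 5.3956% of Harbor Textiles S.p.A.
Aggregating (R1): 3.1262% + 5.3956% = 8.5218%.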